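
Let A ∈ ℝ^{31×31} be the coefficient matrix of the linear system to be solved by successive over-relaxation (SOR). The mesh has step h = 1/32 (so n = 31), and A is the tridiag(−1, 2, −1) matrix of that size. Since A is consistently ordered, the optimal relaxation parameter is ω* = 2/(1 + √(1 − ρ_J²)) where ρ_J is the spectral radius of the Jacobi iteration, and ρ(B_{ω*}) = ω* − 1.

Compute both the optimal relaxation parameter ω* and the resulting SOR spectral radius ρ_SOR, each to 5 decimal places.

B_J for the 31×31 system has eigenvalues cos(kπ/32); ρ_J = cos(π/32) = 0.99518.
√(1 − cos²(π/32)) = sin(π/32) ≈ 0.098017.
Young: ω* = 2/(1+√(1−ρ_J²)) = 2/(1+0.098017) = 2/1.098017 = 1.82147.
ρ_SOR = ω* − 1 ≈ 0.82147.

ω* = 1.82147, ρ_SOR = 0.82147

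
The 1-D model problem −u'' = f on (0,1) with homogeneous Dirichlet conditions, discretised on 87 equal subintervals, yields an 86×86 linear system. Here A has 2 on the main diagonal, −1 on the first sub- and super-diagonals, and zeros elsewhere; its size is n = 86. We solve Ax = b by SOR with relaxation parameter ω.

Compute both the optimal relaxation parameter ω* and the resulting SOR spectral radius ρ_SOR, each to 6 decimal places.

ρ_J = max_k |cos(kπ/87)| = cos(π/87) = 0.999348
√(1−ρ_J²) = |sin(π/87)| = 0.0361024
Young: ω* = 2/(1+√(1−ρ_J²)) = 2/(1+0.0361024) = 2/1.0361024 = 1.930311.
ρ_SOR = ω* − 1 ≈ 0.930311.

ω* = 1.930311, ρ_SOR = 0.930311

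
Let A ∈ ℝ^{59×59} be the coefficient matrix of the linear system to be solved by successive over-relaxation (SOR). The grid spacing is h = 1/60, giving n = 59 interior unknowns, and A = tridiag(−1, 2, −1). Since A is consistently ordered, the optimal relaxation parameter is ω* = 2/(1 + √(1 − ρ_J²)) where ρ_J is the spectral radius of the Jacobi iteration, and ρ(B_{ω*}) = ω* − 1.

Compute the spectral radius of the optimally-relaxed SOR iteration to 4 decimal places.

spectrum of D⁻¹(L+U) = {cos(kπ/60) : 1≤k≤59}; ρ_J = cos(π/60) = 0.9986.
root = sin(π/60) = 0.05234  (since 1−cos² = sin²).
ω* = 2/(1 + 0.05234) = 2/1.05234 = 1.9005.
ρ(B_{ω*}) = ω*−1 = 0.9005

ρ_SOR = 0.9005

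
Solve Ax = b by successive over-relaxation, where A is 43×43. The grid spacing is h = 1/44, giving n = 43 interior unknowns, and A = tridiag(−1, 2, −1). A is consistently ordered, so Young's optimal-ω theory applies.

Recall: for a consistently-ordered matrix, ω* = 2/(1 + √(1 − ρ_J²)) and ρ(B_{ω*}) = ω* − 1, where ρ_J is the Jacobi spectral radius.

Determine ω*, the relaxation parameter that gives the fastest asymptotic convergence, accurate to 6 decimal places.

[ρ_J] n=43: ρ(B_J) = cos(π/(n+1)) = cos(π/44) = 0.997452.
√(1−ρ_J²) simplifies to sin(π/44) = 0.0713392.
ω* = 2/(1+0.0713392) = 1.866822
[ρ_SOR] ω* − 1 = 0.866822.

ω* = 1.866822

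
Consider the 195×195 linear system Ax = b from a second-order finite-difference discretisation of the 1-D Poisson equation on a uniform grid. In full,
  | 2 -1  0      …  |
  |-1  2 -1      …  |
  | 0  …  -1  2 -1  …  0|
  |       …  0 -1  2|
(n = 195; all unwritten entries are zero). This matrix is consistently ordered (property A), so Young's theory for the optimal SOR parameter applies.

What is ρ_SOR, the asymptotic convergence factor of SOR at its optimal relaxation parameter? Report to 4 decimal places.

B_J for the 195×195 system has eigenvalues cos(kπ/196); ρ_J = cos(π/196) = 0.9999.
root = sin(π/196) = 0.01603  (since 1−cos² = sin²).
Young: ω* = 2/(1+√(1−ρ_J²)) = 2/(1+0.01603) = 2/1.01603 = 1.9684.
Hence ρ(B_{ω*}) = 1.9684 − 1 = 0.9684.

ρ_SOR = 0.9684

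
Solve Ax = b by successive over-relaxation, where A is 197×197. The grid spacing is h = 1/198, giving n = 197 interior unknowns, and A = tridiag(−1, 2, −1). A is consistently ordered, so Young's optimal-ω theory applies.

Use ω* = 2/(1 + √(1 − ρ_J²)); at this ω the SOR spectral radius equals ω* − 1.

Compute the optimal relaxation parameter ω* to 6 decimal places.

[ρ_J] n=197: ρ(B_J) = cos(π/(n+1)) = cos(π/198) = 0.999874.
√(1−ρ_J²) simplifies to sin(π/198) = 0.0158660.
ω* = 2 / (1 + 0.0158660) = 2 / 1.0158660 ≈ 1.968764.
ρ(B_{ω*}) = ω*−1 = 0.968764

ω* = 1.968764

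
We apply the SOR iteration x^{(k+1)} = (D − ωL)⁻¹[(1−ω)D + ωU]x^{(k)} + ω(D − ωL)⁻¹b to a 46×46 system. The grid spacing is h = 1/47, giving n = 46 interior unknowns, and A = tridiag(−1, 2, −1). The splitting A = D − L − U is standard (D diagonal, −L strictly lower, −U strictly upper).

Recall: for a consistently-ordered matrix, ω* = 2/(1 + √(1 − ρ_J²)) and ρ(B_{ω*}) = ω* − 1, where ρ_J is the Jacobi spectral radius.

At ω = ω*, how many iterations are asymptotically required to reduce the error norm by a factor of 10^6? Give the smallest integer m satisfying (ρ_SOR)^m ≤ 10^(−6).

B_J for the 46×46 system has eigenvalues cos(kπ/47); ρ_J = cos(π/47) = 0.9977669.
√(1−ρ_J²) = |sin(π/47)| = 0.0667926
[ω*] 2 ÷ (1 + 0.0667926) = 2 ÷ 1.0667926 = 1.8747787.
[ρ_SOR] ω* − 1 = 0.8747787.
6·ln10 = 13.8155; −ln(0.8747787) = 0.133784; m = ⌈13.8155/0.133784⌉ = ⌈103.267⌉ = 104.

m = 104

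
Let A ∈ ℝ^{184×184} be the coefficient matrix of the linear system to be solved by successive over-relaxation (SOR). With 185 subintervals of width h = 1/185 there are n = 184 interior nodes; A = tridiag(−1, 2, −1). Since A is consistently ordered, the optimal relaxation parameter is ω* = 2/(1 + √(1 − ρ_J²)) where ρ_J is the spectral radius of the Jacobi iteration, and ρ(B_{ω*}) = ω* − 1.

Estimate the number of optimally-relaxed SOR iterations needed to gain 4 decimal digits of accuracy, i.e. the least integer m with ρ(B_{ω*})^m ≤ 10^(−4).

[ρ_J] n=184: ρ(B_J) = cos(π/(n+1)) = cos(π/185) = 0.9998558.
√(1 − cos²(π/185)) = sin(π/185) ≈ 0.0169808.
ω* = 2/(1 + 0.0169808) = 2/1.0169808 = 1.9666055.
At ω = 1.9666055 every |λ(B_ω)| = ω−1, so ρ_SOR = 0.9666055.
ρ_SOR^m ≤ 10^(−4) ⇔ m ≥ 4·ln10/(−ln 0.9666055) = 9.21034/0.0339648 = 271.173; m = ⌈271.173⌉ = 272.

m = 272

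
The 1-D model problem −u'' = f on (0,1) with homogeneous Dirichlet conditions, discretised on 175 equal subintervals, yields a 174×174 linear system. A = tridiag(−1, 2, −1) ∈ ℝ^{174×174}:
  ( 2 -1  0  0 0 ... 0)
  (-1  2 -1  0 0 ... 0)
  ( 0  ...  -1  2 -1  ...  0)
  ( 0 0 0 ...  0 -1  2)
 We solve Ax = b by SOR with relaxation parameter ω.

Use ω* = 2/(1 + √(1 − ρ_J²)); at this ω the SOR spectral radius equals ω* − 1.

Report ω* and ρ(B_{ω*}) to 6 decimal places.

B_J for the 174×174 system has eigenvalues cos(kπ/175); ρ_J = cos(π/175) = 0.999839.
√(1−ρ_J²) simplifies to sin(π/175) = 0.0179510.
ω* = 2/(1+0.0179510) = 1.964731
Hence ρ(B_{ω*}) = 1.964731 − 1 = 0.964731.

ω* = 1.964731, ρ_SOR = 0.964731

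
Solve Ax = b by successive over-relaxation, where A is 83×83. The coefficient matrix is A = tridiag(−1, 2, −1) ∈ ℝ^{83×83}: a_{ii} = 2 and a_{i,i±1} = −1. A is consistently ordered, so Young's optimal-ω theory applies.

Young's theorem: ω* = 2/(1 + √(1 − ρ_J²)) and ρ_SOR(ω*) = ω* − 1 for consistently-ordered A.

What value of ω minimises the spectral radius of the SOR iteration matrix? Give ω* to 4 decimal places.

ω* = 1.9279

½·tridiag(1,0,1) at n=83: λ_k = cos(kπ/84); max |λ| at k=1 ⇒ ρ_J = cos(π/84) ≈ 0.9993.
√(1−ρ_J²) = |sin(π/84)| = 0.03739
ω* = 2/(1+0.03739) = 1.9279
ρ_SOR = ω* − 1 ≈ 0.9279.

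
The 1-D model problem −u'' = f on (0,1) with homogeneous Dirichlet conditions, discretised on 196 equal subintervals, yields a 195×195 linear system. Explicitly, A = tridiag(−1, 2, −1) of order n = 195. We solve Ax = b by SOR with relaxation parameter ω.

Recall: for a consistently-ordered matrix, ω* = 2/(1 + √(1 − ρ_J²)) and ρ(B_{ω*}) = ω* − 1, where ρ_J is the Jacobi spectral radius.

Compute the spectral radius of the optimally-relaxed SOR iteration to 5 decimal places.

spectrum of D⁻¹(L+U) = {cos(kπ/196) : 1≤k≤195}; ρ_J = cos(π/196) = 0.99987.
√(1−ρ_J²) simplifies to sin(π/196) = 0.016028.
So ω* = 2/1.016028 = 1.96845 (Young).
and ρ(B_{ω*}) = 1.96845 − 1 = 0.96845.

ρ_SOR = 0.96845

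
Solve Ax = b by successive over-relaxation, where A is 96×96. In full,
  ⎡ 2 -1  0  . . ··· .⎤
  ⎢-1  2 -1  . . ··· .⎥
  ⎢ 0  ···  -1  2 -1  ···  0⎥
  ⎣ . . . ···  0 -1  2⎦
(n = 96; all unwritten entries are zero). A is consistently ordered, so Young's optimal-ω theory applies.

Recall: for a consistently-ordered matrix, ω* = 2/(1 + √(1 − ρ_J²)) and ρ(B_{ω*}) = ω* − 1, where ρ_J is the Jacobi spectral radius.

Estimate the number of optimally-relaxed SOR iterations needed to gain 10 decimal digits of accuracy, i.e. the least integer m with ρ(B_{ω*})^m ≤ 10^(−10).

m = 356

[ρ_J] n=96: ρ(B_J) = cos(π/(n+1)) = cos(π/97) = 0.9994756.
1 − cos²(π/97) = sin²(π/97) ⇒ √(1−ρ_J²) = sin(π/97) = 0.0323819.
ω* = 2 / (1 + 0.0323819) = 2 / 1.0323819 ≈ 1.9372676.
ρ_SOR = ω* − 1 = 1.9372676 − 1 = 0.9372676.
m ≥ 10·ln10 / (−ln 0.9372676) = 355.413; smallest integer m = 356.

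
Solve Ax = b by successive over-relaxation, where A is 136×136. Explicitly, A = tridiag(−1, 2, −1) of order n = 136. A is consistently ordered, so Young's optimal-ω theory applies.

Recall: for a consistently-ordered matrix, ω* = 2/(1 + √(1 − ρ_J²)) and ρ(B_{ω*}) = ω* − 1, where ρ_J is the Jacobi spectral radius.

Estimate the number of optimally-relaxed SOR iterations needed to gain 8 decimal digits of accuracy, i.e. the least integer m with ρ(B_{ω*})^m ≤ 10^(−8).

With n=136, ρ(Jacobi) = cos(π/137) = 0.9997371.
√(1 − cos²(π/137)) = sin(π/137) ≈ 0.0229293.
ω* = 2/(1 + 0.0229293) = 2/1.0229293 = 1.9551693.
ρ(B_{ω*}) = ω*−1 = 0.9551693
Need (0.9551693)^m ≤ 10^(−8): m ≥ 8·ln10/|ln 0.9551693| = 18.4207/0.0458667 = 401.614 ⇒ m = 402.

m = 402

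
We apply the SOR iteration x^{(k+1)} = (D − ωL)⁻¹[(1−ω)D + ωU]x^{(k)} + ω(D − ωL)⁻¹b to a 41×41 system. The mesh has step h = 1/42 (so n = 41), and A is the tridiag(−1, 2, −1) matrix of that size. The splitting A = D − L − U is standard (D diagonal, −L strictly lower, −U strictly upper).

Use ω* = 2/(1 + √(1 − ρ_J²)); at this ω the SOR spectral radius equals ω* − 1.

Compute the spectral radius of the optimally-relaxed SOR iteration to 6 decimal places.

ρ_SOR = 0.860932

With n=41, ρ(Jacobi) = cos(π/42) = 0.997204.
√(1−ρ_J²) = |sin(π/42)| = 0.0747301
So ω* = 2/1.0747301 = 1.860932 (Young).
ρ_SOR = ω* − 1 ≈ 0.860932.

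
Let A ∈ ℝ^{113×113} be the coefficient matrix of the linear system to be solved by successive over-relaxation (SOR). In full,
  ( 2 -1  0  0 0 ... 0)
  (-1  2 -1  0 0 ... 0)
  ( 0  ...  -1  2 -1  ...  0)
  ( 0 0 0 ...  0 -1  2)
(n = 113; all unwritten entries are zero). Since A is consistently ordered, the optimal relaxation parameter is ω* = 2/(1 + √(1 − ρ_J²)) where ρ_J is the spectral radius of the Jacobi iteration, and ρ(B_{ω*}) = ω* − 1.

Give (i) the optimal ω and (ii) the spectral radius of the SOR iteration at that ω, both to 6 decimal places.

ω* = 1.946369, ρ_SOR = 0.946369

½·tridiag(1,0,1) at n=113: λ_k = cos(kπ/114); max |λ| at k=1 ⇒ ρ_J = cos(π/114) ≈ 0.999620.
root = sin(π/114) = 0.0275543  (since 1−cos² = sin²).
ω* = 2/(1 + 0.0275543) = 2/1.0275543 = 1.946369.
[ρ_SOR] ω* − 1 = 0.946369.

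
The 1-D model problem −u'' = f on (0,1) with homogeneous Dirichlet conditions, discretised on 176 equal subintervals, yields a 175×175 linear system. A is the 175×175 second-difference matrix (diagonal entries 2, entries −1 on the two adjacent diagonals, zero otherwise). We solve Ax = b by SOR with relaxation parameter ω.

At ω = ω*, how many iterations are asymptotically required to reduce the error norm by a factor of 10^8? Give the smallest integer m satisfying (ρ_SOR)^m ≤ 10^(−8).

With n=175, ρ(Jacobi) = cos(π/176) = 0.9998407.
√(1−ρ_J²) simplifies to sin(π/176) = 0.0178490.
ω* = 2/(1+0.0178490) = 1.9649280
ρ(B_{ω*}) = ω*−1 = 0.9649280
m ≥ 8·ln10 / (−ln 0.9649280) = 515.960; smallest integer m = 516.

m = 516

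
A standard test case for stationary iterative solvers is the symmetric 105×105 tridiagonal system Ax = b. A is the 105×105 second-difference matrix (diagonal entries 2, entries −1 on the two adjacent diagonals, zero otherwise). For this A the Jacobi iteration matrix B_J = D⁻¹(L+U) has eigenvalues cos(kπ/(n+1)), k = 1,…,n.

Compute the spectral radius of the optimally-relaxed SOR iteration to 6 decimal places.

n=105: λ(B_J) = 1 − λ(A)/2 = cos(kπ/106); k=1 gives ρ_J = 0.999561.
√(1 − cos²(π/106)) = sin(π/106) ≈ 0.0296333.
ω* = 2/(1+0.0296333) = 1.942439
At ω = 1.942439 every |λ(B_ω)| = ω−1, so ρ_SOR = 0.942439.

ρ_SOR = 0.942439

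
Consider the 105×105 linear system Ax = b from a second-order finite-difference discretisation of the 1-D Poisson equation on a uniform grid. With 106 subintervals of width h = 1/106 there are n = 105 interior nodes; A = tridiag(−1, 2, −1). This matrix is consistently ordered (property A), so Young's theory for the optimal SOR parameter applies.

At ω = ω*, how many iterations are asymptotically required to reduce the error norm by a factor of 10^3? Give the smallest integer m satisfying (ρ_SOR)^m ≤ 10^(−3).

[ρ_J] n=105: ρ(B_J) = cos(π/(n+1)) = cos(π/106) = 0.9995608.
1 − cos²(π/106) = sin²(π/106) ⇒ √(1−ρ_J²) = sin(π/106) = 0.0296333.
So ω* = 2/1.0296333 = 1.9424391 (Young).
At ω = 1.9424391 every |λ(B_ω)| = ω−1, so ρ_SOR = 0.9424391.
For 3 digits: m = 3·ln10 / (−ln 0.9424391) = 6.90776/0.059284 = 116.520; round up → m = 117.

m = 117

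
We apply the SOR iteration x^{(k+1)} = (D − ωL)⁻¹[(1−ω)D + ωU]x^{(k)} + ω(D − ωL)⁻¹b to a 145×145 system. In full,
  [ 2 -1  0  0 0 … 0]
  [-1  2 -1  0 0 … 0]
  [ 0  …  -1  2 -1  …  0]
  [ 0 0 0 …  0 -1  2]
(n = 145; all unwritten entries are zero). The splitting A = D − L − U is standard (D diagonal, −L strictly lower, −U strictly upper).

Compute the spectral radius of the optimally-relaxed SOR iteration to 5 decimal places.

ρ_SOR = 0.95787

½·tridiag(1,0,1) at n=145: λ_k = cos(kπ/146); max |λ| at k=1 ⇒ ρ_J = cos(π/146) ≈ 0.99977.
√(1 − cos²(π/146)) = sin(π/146) ≈ 0.021516.
ω* = 2 / (1 + 0.021516) = 2 / 1.021516 ≈ 1.95787.
[ρ_SOR] ω* − 1 = 0.95787.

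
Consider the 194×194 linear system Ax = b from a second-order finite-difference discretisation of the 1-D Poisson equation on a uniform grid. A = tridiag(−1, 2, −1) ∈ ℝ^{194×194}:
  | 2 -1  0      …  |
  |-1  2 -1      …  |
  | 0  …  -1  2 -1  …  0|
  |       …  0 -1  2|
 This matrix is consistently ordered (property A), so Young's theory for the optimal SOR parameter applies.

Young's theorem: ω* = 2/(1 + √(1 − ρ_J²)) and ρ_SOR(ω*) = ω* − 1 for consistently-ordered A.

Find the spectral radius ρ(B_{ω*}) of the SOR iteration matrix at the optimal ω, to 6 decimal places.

spectrum of D⁻¹(L+U) = {cos(kπ/195) : 1≤k≤194}; ρ_J = cos(π/195) = 0.999870.
√(1 − cos²(π/195)) = sin(π/195) ≈ 0.0161100.
ω* = 2/(1+0.0161100) = 1.968291
ρ(B_{ω*}) = ω*−1 = 0.968291

ρ_SOR = 0.968291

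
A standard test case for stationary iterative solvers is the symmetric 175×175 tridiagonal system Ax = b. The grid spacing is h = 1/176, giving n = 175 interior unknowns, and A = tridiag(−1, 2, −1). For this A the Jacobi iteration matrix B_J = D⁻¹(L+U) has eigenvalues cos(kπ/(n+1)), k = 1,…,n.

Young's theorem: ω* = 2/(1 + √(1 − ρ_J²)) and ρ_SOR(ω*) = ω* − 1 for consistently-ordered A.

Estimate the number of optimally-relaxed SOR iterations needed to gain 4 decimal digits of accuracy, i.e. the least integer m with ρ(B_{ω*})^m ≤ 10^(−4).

m = 258

½·tridiag(1,0,1) at n=175: λ_k = cos(kπ/176); max |λ| at k=1 ⇒ ρ_J = cos(π/176) ≈ 0.9998407.
√(1 − cos²(π/176)) = sin(π/176) ≈ 0.0178490.
[ω*] 2 ÷ (1 + 0.0178490) = 2 ÷ 1.0178490 = 1.9649280.
At ω = 1.9649280 every |λ(B_ω)| = ω−1, so ρ_SOR = 0.9649280.
4·ln10 = 9.21034; −ln(0.9649280) = 0.0357018; m = ⌈9.21034/0.0357018⌉ = ⌈257.980⌉ = 258.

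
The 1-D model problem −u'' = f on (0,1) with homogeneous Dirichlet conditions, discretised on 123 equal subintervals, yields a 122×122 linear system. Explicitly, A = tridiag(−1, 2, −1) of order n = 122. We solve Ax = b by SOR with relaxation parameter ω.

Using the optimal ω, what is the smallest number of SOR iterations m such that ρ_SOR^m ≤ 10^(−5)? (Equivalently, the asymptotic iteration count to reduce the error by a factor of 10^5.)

spectrum of D⁻¹(L+U) = {cos(kπ/123) : 1≤k≤122}; ρ_J = cos(π/123) = 0.9996738.
1 − cos²(π/123) = sin²(π/123) ⇒ √(1−ρ_J²) = sin(π/123) = 0.0255386.
ω* = 2 / (1 + 0.0255386) = 2 / 1.0255386 ≈ 1.9501948.
ρ_SOR = ω* − 1 = 1.9501948 − 1 = 0.9501948.
(0.9501948)^m ≤ 10^{−5}  ⇒  m·ln(0.9501948) ≤ −5·ln10  ⇒  m ≥ 225.353  ⇒  m = 226

m = 226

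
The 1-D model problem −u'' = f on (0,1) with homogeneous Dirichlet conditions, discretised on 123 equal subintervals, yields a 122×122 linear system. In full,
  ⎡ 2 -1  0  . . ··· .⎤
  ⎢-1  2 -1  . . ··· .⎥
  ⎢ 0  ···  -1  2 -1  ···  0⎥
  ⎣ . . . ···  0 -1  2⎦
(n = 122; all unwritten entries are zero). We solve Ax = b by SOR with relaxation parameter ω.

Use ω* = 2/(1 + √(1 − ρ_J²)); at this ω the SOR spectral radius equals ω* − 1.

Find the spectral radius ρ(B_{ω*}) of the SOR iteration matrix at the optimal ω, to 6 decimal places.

ρ_SOR = 0.950195

ρ_J = max_k |cos(kπ/123)| = cos(π/123) = 0.999674
1 − cos²(π/123) = sin²(π/123) ⇒ √(1−ρ_J²) = sin(π/123) = 0.0255386.
ω* = 2 / (1 + 0.0255386) = 2 / 1.0255386 ≈ 1.950195.
Hence ρ(B_{ω*}) = 1.950195 − 1 = 0.950195.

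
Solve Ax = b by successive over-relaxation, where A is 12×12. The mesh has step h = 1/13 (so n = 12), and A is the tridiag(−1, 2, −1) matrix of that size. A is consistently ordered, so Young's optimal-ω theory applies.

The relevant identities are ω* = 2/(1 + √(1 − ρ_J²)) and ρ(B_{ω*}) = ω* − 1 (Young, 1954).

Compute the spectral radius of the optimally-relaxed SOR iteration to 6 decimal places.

B_J for the 12×12 system has eigenvalues cos(kπ/13); ρ_J = cos(π/13) = 0.970942.
root = sin(π/13) = 0.2393157  (since 1−cos² = sin²).
ω* = 2/(1 + 0.2393157) = 2/1.2393157 = 1.613794.
[ρ_SOR] ω* − 1 = 0.613794.

ρ_SOR = 0.613794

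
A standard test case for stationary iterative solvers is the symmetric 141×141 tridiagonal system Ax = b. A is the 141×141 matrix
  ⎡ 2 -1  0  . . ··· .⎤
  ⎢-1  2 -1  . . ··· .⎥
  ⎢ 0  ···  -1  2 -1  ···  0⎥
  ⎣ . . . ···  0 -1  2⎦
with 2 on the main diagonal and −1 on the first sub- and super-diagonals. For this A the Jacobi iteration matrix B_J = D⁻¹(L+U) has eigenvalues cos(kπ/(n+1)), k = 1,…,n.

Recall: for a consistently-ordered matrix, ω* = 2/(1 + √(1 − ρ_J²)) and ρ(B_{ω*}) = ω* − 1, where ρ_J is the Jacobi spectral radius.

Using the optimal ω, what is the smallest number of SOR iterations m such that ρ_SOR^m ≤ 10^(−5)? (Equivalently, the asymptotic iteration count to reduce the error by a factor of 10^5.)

m = 261

n=141: λ(B_J) = 1 − λ(A)/2 = cos(kπ/142); k=1 gives ρ_J = 0.9997553.
root = sin(π/142) = 0.0221221  (since 1−cos² = sin²).
Then 2/(1+√(1−ρ_J²)) = 2/(1+0.0221221); ω* = 2/1.0221221 = 1.9567134.
At ω = 1.9567134 every |λ(B_ω)| = ω−1, so ρ_SOR = 0.9567134.
ρ_SOR^m ≤ 10^(−5) ⇔ m ≥ 5·ln10/(−ln 0.9567134) = 11.5129/0.0442514 = 260.170; m = ⌈260.170⌉ = 261.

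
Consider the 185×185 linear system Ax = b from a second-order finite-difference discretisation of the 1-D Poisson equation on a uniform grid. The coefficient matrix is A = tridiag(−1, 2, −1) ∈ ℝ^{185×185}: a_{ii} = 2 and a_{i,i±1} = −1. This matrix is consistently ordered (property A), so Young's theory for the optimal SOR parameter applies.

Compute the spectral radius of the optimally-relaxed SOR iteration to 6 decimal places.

ρ_SOR = 0.966782

½·tridiag(1,0,1) at n=185: λ_k = cos(kπ/186); max |λ| at k=1 ⇒ ρ_J = cos(π/186) ≈ 0.999857.
√(1−ρ_J²) = |sin(π/186)| = 0.0168895
ω* = 2/(1+0.0168895) = 1.966782
Hence ρ(B_{ω*}) = 1.966782 − 1 = 0.966782.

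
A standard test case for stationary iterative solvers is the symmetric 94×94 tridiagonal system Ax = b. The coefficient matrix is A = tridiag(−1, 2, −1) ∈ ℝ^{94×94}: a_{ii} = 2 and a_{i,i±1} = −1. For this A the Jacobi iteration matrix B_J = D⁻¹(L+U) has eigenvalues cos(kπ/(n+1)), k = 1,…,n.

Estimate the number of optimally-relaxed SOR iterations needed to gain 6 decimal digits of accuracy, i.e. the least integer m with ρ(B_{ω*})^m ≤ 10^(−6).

m = 209

With n=94, ρ(Jacobi) = cos(π/95) = 0.9994533.
√(1−ρ_J²) simplifies to sin(π/95) = 0.0330634.
Young: ω* = 2/(1+√(1−ρ_J²)) = 2/(1+0.0330634) = 2/1.0330634 = 1.9359896.
and ρ(B_{ω*}) = 1.9359896 − 1 = 0.9359896.
Need (0.9359896)^m ≤ 10^(−6): m ≥ 6·ln10/|ln 0.9359896| = 13.8155/0.0661509 = 208.848 ⇒ m = 209.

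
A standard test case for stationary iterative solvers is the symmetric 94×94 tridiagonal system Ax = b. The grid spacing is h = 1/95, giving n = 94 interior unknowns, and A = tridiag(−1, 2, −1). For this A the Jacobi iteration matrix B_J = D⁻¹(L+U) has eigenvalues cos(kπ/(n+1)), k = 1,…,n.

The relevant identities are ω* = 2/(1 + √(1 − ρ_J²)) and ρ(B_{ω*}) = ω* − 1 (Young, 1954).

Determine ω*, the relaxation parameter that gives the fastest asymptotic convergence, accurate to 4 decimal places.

spectrum of D⁻¹(L+U) = {cos(kπ/95) : 1≤k≤94}; ρ_J = cos(π/95) = 0.9995.
√(1−ρ_J²) simplifies to sin(π/95) = 0.03306.
So ω* = 2/1.03306 = 1.9360 (Young).
ρ(B_{ω*}) = ω*−1 = 0.9360

ω* = 1.9360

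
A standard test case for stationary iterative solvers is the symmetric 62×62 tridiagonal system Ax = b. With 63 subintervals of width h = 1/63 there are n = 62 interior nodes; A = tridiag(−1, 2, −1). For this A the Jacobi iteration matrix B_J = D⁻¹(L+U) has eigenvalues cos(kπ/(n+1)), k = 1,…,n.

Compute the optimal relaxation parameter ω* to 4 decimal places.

ω* = 1.9050

n=62: λ(B_J) = 1 − λ(A)/2 = cos(kπ/63); k=1 gives ρ_J = 0.9988.
1 − cos²(π/63) = sin²(π/63) ⇒ √(1−ρ_J²) = sin(π/63) = 0.04985.
ω* = 2 / (1 + 0.04985) = 2 / 1.04985 ≈ 1.9050.
Hence ρ(B_{ω*}) = 1.9050 − 1 = 0.9050.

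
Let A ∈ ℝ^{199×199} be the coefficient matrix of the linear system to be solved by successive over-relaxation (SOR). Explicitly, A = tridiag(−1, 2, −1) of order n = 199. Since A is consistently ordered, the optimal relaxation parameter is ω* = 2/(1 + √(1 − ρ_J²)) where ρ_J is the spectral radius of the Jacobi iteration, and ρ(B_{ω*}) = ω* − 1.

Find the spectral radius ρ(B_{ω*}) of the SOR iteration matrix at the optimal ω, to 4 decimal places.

With n=199, ρ(Jacobi) = cos(π/200) = 0.9999.
√(1−ρ_J²) = |sin(π/200)| = 0.01571
So ω* = 2/1.01571 = 1.9691 (Young).
ρ_SOR = ω* − 1 = 1.9691 − 1 = 0.9691.

ρ_SOR = 0.9691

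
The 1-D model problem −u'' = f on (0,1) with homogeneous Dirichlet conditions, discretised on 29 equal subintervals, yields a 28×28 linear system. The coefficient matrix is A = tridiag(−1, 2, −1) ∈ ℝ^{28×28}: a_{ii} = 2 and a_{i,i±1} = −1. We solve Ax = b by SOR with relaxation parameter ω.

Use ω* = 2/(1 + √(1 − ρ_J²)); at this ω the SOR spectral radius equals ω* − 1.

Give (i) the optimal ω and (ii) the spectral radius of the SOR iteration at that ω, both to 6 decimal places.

With n=28, ρ(Jacobi) = cos(π/29) = 0.994138.
√(1 − cos²(π/29)) = sin(π/29) ≈ 0.1081190.
Then 2/(1+√(1−ρ_J²)) = 2/(1+0.1081190); ω* = 2/1.1081190 = 1.804860.
Hence ρ(B_{ω*}) = 1.804860 − 1 = 0.804860.

ω* = 1.804860, ρ_SOR = 0.804860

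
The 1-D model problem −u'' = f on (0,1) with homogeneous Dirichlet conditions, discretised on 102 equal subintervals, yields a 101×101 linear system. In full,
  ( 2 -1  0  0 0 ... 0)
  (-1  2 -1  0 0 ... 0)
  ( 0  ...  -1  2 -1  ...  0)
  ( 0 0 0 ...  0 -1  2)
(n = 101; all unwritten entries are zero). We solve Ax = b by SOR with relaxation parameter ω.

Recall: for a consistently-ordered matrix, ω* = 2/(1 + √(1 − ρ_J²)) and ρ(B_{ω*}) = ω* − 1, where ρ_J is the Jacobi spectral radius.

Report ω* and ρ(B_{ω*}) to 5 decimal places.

ρ_J = max_k |cos(kπ/102)| = cos(π/102) = 0.99953
√(1−ρ_J²) simplifies to sin(π/102) = 0.030795.
ω* = 2/(1+0.030795) = 1.94025
[ρ_SOR] ω* − 1 = 0.94025.

ω* = 1.94025, ρ_SOR = 0.94025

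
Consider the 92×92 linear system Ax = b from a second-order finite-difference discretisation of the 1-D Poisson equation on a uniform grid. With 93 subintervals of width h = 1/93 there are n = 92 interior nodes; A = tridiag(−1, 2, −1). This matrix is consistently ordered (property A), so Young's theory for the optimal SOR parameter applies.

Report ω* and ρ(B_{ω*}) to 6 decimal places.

ω* = 1.934659, ρ_SOR = 0.934659

[ρ_J] n=92: ρ(B_J) = cos(π/(n+1)) = cos(π/93) = 0.999429.
√(1 − cos²(π/93)) = sin(π/93) ≈ 0.0337741.
Young: ω* = 2/(1+√(1−ρ_J²)) = 2/(1+0.0337741) = 2/1.0337741 = 1.934659.
ρ(B_{ω*}) = ω*−1 = 0.934659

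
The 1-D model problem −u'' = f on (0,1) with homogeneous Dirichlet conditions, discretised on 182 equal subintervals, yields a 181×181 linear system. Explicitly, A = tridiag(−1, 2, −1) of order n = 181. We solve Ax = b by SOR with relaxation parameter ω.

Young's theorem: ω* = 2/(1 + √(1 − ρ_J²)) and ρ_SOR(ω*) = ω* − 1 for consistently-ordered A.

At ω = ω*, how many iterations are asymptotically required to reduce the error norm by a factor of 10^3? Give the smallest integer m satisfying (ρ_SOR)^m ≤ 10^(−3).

m = 201

n=181: λ(B_J) = 1 − λ(A)/2 = cos(kπ/182); k=1 gives ρ_J = 0.9998510.
√(1 − cos²(π/182)) = sin(π/182) ≈ 0.0172606.
So ω* = 2/1.0172606 = 1.9660645 (Young).
ρ_SOR = ω* − 1 = 1.9660645 − 1 = 0.9660645.
ρ_SOR^m ≤ 10^(−3) ⇔ m ≥ 3·ln10/(−ln 0.9660645) = 6.90776/0.0345247 = 200.082; m = ⌈200.082⌉ = 201.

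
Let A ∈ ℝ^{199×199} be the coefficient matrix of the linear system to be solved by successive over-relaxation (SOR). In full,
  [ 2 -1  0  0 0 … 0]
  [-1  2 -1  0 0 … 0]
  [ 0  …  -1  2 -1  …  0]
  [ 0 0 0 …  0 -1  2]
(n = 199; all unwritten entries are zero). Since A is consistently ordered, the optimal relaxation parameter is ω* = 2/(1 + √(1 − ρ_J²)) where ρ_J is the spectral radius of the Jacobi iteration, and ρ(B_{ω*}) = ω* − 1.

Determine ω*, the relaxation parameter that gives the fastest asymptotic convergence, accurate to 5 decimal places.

½·tridiag(1,0,1) at n=199: λ_k = cos(kπ/200); max |λ| at k=1 ⇒ ρ_J = cos(π/200) ≈ 0.99988.
root = sin(π/200) = 0.015707  (since 1−cos² = sin²).
[ω*] 2 ÷ (1 + 0.015707) = 2 ÷ 1.015707 = 1.96907.
Hence ρ(B_{ω*}) = 1.96907 − 1 = 0.96907.

ω* = 1.96907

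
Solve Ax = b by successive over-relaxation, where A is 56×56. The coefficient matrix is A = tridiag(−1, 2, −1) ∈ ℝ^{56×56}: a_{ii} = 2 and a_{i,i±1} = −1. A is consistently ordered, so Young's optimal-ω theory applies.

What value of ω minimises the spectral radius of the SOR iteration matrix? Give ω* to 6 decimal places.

B_J for the 56×56 system has eigenvalues cos(kπ/57); ρ_J = cos(π/57) = 0.998482.
√(1 − cos²(π/57)) = sin(π/57) ≈ 0.0550878.
ω* = 2/(1 + 0.0550878) = 2/1.0550878 = 1.895577.
Hence ρ(B_{ω*}) = 1.895577 − 1 = 0.895577.

ω* = 1.895577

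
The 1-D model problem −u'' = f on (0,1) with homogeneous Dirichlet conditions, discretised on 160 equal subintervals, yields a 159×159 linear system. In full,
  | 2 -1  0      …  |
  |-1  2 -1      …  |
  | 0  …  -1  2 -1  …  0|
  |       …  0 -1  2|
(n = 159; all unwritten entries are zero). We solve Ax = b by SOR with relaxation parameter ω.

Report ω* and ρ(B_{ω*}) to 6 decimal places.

ω* = 1.961489, ρ_SOR = 0.961489

B_J for the 159×159 system has eigenvalues cos(kπ/160); ρ_J = cos(π/160) = 0.999807.
√(1−ρ_J²) = |sin(π/160)| = 0.0196337
So ω* = 2/1.0196337 = 1.961489 (Young).
ρ_SOR = ω* − 1 ≈ 0.961489.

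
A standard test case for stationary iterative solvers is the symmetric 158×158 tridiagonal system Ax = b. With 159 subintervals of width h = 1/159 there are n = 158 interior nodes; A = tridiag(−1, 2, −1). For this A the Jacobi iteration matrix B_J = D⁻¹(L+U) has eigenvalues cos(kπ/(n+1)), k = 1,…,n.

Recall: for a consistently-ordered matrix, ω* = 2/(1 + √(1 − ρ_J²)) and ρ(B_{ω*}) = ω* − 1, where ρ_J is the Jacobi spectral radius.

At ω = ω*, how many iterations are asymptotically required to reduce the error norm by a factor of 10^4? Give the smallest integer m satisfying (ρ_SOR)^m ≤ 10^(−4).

ρ_J = max_k |cos(kπ/159)| = cos(π/159) = 0.9998048
√(1−ρ_J²) = |sin(π/159)| = 0.0197572
ω* = 2/(1+0.0197572) = 1.9612512
Hence ρ(B_{ω*}) = 1.9612512 − 1 = 0.9612512.
4·ln10 = 9.21034; −ln(0.9612512) = 0.0395195; m = ⌈9.21034/0.0395195⌉ = ⌈233.058⌉ = 234.

m = 234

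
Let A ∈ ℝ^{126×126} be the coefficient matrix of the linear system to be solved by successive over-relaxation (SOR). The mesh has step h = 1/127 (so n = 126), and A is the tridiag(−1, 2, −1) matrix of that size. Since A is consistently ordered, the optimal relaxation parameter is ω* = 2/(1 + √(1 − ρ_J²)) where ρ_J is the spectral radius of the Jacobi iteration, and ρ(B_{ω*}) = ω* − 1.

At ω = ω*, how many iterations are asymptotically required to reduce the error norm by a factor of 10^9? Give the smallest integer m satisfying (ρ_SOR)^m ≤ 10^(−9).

spectrum of D⁻¹(L+U) = {cos(kπ/127) : 1≤k≤126}; ρ_J = cos(π/127) = 0.9996941.
√(1−ρ_J²) = |sin(π/127)| = 0.0247344
[ω*] 2 ÷ (1 + 0.0247344) = 2 ÷ 1.0247344 = 1.9517252.
At ω = 1.9517252 every |λ(B_ω)| = ω−1, so ρ_SOR = 0.9517252.
ρ_SOR^m ≤ 10^(−9) ⇔ m ≥ 9·ln10/(−ln 0.9517252) = 20.7233/0.0494789 = 418.831; m = ⌈418.831⌉ = 419.

m = 419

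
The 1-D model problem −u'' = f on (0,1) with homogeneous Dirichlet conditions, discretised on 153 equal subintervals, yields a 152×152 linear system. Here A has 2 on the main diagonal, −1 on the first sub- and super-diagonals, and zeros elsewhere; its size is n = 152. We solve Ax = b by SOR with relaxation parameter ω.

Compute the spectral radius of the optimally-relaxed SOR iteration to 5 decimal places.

½·tridiag(1,0,1) at n=152: λ_k = cos(kπ/153); max |λ| at k=1 ⇒ ρ_J = cos(π/153) ≈ 0.99979.
√(1−ρ_J²) simplifies to sin(π/153) = 0.020532.
So ω* = 2/1.020532 = 1.95976 (Young).
ρ(B_{ω*}) = ω*−1 = 0.95976

ρ_SOR = 0.95976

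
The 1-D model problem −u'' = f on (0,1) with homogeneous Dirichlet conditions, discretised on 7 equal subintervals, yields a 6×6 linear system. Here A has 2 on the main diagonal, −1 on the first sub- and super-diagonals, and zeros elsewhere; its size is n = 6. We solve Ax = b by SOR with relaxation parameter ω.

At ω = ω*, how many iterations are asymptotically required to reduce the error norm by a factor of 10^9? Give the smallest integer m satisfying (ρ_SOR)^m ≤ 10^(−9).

m = 23

spectrum of D⁻¹(L+U) = {cos(kπ/7) : 1≤k≤6}; ρ_J = cos(π/7) = 0.9009689.
1 − cos²(π/7) = sin²(π/7) ⇒ √(1−ρ_J²) = sin(π/7) = 0.4338837.
ω* = 2 / (1 + 0.4338837) = 2 / 1.4338837 ≈ 1.3948133.
Hence ρ(B_{ω*}) = 1.3948133 − 1 = 0.3948133.
Need (0.3948133)^m ≤ 10^(−9): m ≥ 9·ln10/|ln 0.3948133| = 20.7233/0.929342 = 22.299 ⇒ m = 23.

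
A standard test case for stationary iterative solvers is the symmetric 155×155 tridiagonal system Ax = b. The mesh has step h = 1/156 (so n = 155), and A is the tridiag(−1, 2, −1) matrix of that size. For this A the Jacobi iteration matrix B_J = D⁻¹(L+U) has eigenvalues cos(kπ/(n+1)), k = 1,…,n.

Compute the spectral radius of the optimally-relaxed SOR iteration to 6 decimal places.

ρ_SOR = 0.960521

½·tridiag(1,0,1) at n=155: λ_k = cos(kπ/156); max |λ| at k=1 ⇒ ρ_J = cos(π/156) ≈ 0.999797.
√(1−ρ_J²) simplifies to sin(π/156) = 0.0201371.
ω* = 2/(1 + 0.0201371) = 2/1.0201371 = 1.960521.
ρ(B_{ω*}) = ω*−1 = 0.960521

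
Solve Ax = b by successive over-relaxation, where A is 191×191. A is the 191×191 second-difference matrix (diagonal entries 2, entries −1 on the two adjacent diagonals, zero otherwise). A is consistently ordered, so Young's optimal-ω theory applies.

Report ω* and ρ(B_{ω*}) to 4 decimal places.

[ρ_J] n=191: ρ(B_J) = cos(π/(n+1)) = cos(π/192) = 0.9999.
√(1−ρ_J²) simplifies to sin(π/192) = 0.01636.
Young: ω* = 2/(1+√(1−ρ_J²)) = 2/(1+0.01636) = 2/1.01636 = 1.9678.
ρ_SOR = ω* − 1 ≈ 0.9678.

ω* = 1.9678, ρ_SOR = 0.9678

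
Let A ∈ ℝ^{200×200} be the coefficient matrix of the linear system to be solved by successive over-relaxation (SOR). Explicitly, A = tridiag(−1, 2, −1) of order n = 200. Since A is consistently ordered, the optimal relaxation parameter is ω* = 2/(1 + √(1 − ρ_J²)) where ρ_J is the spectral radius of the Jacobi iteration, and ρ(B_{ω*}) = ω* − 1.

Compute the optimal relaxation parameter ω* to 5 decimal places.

½·tridiag(1,0,1) at n=200: λ_k = cos(kπ/201); max |λ| at k=1 ⇒ ρ_J = cos(π/201) ≈ 0.99988.
1 − cos²(π/201) = sin²(π/201) ⇒ √(1−ρ_J²) = sin(π/201) = 0.015629.
ω* = 2/(1+0.015629) = 1.96922
ρ_SOR = ω* − 1 ≈ 0.96922.

ω* = 1.96922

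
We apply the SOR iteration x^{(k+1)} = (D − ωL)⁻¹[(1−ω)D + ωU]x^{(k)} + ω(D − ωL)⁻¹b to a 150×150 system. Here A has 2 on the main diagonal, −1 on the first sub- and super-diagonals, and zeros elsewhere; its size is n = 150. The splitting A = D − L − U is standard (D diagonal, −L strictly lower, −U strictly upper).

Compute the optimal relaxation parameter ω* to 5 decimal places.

[ρ_J] n=150: ρ(B_J) = cos(π/(n+1)) = cos(π/151) = 0.99978.
root = sin(π/151) = 0.020804  (since 1−cos² = sin²).
ω* = 2/(1 + 0.020804) = 2/1.020804 = 1.95924.
[ρ_SOR] ω* − 1 = 0.95924.

ω* = 1.95924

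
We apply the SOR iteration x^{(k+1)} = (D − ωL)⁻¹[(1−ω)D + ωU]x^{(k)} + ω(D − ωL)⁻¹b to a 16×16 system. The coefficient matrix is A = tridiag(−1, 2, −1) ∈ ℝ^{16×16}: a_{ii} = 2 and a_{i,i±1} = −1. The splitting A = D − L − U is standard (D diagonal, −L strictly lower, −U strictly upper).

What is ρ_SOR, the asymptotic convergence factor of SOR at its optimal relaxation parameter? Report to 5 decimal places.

ρ_SOR = 0.68955

n=16: λ(B_J) = 1 − λ(A)/2 = cos(kπ/17); k=1 gives ρ_J = 0.98297.
root = sin(π/17) = 0.183750  (since 1−cos² = sin²).
ω* = 2/(1+0.183750) = 1.68955
ρ_SOR = ω* − 1 ≈ 0.68955.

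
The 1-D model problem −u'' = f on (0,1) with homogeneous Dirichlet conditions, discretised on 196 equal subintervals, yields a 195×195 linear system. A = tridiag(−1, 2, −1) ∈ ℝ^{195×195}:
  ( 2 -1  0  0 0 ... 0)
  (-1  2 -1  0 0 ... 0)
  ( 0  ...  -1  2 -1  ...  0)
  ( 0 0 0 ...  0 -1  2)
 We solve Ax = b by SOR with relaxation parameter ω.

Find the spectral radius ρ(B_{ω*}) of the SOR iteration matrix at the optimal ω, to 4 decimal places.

With n=195, ρ(Jacobi) = cos(π/196) = 0.9999.
1 − cos²(π/196) = sin²(π/196) ⇒ √(1−ρ_J²) = sin(π/196) = 0.01603.
ω* = 2/(1+0.01603) = 1.9684
At ω = 1.9684 every |λ(B_ω)| = ω−1, so ρ_SOR = 0.9684.

ρ_SOR = 0.9684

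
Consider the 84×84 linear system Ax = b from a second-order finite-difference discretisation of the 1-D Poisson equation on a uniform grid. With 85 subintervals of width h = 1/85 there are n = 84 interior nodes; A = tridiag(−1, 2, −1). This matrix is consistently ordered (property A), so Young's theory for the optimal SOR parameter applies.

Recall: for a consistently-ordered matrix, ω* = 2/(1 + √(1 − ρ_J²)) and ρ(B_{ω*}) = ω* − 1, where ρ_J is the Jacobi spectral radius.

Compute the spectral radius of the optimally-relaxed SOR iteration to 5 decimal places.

ρ_SOR = 0.92873

n=84: λ(B_J) = 1 − λ(A)/2 = cos(kπ/85); k=1 gives ρ_J = 0.99932.
√(1−ρ_J²) simplifies to sin(π/85) = 0.036951.
ω* = 2/(1 + 0.036951) = 2/1.036951 = 1.92873.
ρ_SOR = ω* − 1 = 1.92873 − 1 = 0.92873.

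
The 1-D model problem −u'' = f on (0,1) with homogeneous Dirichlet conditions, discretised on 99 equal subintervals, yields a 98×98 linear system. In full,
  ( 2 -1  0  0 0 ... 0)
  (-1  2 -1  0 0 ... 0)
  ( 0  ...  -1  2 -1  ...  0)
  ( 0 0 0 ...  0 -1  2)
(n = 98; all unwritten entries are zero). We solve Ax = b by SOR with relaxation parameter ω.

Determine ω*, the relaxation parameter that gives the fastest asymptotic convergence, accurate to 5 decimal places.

ω* = 1.93850

ρ_J = max_k |cos(kπ/99)| = cos(π/99) = 0.99950
√(1−ρ_J²) simplifies to sin(π/99) = 0.031728.
So ω* = 2/1.031728 = 1.93850 (Young).
At ω = 1.93850 every |λ(B_ω)| = ω−1, so ρ_SOR = 0.93850.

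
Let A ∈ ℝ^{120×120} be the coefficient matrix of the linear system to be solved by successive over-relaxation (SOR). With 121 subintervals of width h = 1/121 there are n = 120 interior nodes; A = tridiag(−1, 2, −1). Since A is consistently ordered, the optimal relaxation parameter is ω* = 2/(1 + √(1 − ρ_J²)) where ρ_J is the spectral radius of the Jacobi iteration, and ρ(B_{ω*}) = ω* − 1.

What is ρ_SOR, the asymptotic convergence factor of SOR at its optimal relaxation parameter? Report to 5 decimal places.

ρ_SOR = 0.94939

½·tridiag(1,0,1) at n=120: λ_k = cos(kπ/121); max |λ| at k=1 ⇒ ρ_J = cos(π/121) ≈ 0.99966.
1 − cos²(π/121) = sin²(π/121) ⇒ √(1−ρ_J²) = sin(π/121) = 0.025961.
Then 2/(1+√(1−ρ_J²)) = 2/(1+0.025961); ω* = 2/1.025961 = 1.94939.
ρ_SOR = ω* − 1 ≈ 0.94939.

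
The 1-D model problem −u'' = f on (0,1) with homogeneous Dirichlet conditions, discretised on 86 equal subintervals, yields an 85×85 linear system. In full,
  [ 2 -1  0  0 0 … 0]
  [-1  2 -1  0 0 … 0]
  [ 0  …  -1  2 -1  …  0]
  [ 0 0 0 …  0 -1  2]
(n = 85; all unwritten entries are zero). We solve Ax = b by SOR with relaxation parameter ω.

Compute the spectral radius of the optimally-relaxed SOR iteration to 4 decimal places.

spectrum of D⁻¹(L+U) = {cos(kπ/86) : 1≤k≤85}; ρ_J = cos(π/86) = 0.9993.
root = sin(π/86) = 0.03652  (since 1−cos² = sin²).
So ω* = 2/1.03652 = 1.9295 (Young).
ρ_SOR = ω* − 1 ≈ 0.9295.

ρ_SOR = 0.9295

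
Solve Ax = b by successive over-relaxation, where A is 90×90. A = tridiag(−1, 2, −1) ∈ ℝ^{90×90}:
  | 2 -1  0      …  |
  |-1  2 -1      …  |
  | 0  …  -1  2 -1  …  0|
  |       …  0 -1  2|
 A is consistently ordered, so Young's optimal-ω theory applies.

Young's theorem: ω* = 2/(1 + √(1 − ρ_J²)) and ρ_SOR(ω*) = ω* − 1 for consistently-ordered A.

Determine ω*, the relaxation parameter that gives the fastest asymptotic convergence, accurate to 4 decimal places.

n=90: λ(B_J) = 1 − λ(A)/2 = cos(kπ/91); k=1 gives ρ_J = 0.9994.
√(1 − cos²(π/91)) = sin(π/91) ≈ 0.03452.
ω* = 2 / (1 + 0.03452) = 2 / 1.03452 ≈ 1.9333.
At ω = 1.9333 every |λ(B_ω)| = ω−1, so ρ_SOR = 0.9333.

ω* = 1.9333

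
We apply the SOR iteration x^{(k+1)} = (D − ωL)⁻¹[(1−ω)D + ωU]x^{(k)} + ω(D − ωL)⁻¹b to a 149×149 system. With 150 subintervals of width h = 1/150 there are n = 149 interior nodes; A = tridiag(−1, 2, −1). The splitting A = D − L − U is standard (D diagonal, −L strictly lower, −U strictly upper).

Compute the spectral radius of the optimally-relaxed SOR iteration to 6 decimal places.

With n=149, ρ(Jacobi) = cos(π/150) = 0.999781.
root = sin(π/150) = 0.0209424  (since 1−cos² = sin²).
[ω*] 2 ÷ (1 + 0.0209424) = 2 ÷ 1.0209424 = 1.958974.
At ω = 1.958974 every |λ(B_ω)| = ω−1, so ρ_SOR = 0.958974.

ρ_SOR = 0.958974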